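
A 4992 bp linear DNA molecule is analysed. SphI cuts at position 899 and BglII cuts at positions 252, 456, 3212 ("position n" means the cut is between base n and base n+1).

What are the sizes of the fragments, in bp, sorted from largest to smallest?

Combined cut positions (sorted): 252, 456, 899, 3212.
Linear molecule, 4 cuts → 5 fragments:
  252 − 0 = 252 bp
  456 − 252 = 204 bp
  899 − 456 = 443 bp
  3212 − 899 = 2313 bp
  4992 − 3212 = 1780 bp
Sorted largest to smallest: 2313, 1780, 443, 252, 204 bp.

2313, 1780, 443, 252, 204 bp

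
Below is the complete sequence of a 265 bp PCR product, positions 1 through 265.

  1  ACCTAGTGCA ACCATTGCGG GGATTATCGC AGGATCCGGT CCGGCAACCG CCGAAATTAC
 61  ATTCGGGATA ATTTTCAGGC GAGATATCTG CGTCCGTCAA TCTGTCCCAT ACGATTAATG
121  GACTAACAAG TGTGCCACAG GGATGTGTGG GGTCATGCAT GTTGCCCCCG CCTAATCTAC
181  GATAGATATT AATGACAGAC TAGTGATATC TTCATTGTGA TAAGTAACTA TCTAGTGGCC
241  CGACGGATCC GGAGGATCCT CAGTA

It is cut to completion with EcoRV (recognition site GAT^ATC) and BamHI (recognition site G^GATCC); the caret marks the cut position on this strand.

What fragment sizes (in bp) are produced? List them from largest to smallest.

EcoRV sites (GATATC) start at positions 83, 205.
EcoRV cuts after base 3 of each site, so after positions 85, 207.
BamHI sites (GGATCC) start at positions 32, 245, 254.
BamHI cuts after the first base of each site, so after positions 32, 245, 254.
Combined cut positions: 32, 85, 207, 245, 254.
Linear molecule, 5 cuts → 6 fragments:
  1–32 → 32 bp
  33–85 → 53 bp
  86–207 → 122 bp
  208–245 → 38 bp
  246–254 → 9 bp
  255–265 → 11 bp
Sorted largest to smallest: 122, 53, 38, 32, 11, 9 bp.

122, 53, 38, 32, 11, 9 bp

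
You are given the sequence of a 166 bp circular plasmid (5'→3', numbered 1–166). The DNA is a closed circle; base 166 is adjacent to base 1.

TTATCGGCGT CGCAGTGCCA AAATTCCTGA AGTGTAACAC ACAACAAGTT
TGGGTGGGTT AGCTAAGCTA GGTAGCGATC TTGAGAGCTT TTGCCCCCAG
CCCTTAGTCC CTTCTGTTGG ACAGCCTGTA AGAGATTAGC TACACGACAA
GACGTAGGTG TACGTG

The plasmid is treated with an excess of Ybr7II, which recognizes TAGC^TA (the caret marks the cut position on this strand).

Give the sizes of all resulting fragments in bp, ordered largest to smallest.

89, 77 bp

Ybr7II sites (TAGCTA) start at positions 60, 137.
Ybr7II cuts after base 4 of each site, so after positions 63, 140.
Circular molecule, 2 cuts → 2 fragments:
  64–140 → 77 bp
  141–166 then 1–63 → 26 + 63 = 89 bp
Sorted largest to smallest: 89, 77 bp.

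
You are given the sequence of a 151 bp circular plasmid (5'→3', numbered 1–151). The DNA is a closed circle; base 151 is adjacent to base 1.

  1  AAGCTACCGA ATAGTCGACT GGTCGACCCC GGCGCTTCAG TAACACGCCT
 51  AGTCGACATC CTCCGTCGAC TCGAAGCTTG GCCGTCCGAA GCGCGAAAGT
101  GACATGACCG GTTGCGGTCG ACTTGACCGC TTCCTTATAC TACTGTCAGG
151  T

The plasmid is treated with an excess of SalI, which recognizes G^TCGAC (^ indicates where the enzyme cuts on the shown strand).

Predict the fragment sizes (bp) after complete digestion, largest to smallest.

52, 48, 30, 13, 8 bp

SalI sites (GTCGAC) start at positions 14, 22, 52, 65, 117.
SalI cuts after the first base of each site, so after positions 14, 22, 52, 65, 117.
Circular molecule, 5 cuts → 5 fragments:
  15–22 → 8 bp
  23–52 → 30 bp
  53–65 → 13 bp
  66–117 → 52 bp
  118–151 then 1–14 → 34 + 14 = 48 bp
Sorted largest to smallest: 52, 48, 30, 13, 8 bp.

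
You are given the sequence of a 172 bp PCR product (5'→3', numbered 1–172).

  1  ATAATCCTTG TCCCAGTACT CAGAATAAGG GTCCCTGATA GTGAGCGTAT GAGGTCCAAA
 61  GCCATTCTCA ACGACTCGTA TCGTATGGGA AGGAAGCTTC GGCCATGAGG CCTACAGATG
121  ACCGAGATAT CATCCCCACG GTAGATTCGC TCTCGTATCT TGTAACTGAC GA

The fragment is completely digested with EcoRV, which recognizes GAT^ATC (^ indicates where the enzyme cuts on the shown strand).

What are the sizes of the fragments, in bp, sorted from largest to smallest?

The EcoRV site (GATATC) starts at position 126.
EcoRV cuts after base 3 of each site, so after position 128.
Linear molecule, 1 cut → 2 fragments:
  1–128 → 128 bp
  129–172 → 44 bp
Sorted largest to smallest: 128, 44 bp.

128, 44 bp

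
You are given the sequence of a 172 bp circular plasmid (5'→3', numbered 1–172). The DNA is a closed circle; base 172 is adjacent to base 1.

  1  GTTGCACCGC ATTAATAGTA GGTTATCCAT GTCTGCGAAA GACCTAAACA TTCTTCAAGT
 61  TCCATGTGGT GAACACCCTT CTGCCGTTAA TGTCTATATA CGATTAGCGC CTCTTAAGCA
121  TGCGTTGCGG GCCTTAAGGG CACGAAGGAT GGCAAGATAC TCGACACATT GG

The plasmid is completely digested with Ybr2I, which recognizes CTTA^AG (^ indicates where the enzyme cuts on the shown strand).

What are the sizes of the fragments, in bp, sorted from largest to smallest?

Ybr2I sites (CTTAAG) start at positions 113, 133.
Ybr2I cuts after base 4 of each site, so after positions 116, 136.
Circular molecule, 2 cuts → 2 fragments:
  117–136 → 20 bp
  137–172 then 1–116 → 36 + 116 = 152 bp
Sorted largest to smallest: 152, 20 bp.

152, 20 bp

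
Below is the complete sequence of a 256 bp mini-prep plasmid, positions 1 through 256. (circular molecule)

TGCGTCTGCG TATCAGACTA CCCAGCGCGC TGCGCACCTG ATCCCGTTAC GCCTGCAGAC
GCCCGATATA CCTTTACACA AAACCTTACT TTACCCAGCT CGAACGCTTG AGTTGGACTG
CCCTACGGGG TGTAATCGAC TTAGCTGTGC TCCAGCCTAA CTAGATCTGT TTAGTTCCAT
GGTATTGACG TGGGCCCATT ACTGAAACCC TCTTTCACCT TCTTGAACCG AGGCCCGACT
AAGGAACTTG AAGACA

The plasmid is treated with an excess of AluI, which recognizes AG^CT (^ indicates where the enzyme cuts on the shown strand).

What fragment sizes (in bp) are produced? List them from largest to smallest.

AluI sites (AGCT) start at positions 97, 143.
AluI cuts after base 2 of each site, so after positions 98, 144.
Circular molecule, 2 cuts → 2 fragments:
  99–144 → 46 bp
  145–256 then 1–98 → 112 + 98 = 210 bp
Sorted largest to smallest: 210, 46 bp.

210, 46 bp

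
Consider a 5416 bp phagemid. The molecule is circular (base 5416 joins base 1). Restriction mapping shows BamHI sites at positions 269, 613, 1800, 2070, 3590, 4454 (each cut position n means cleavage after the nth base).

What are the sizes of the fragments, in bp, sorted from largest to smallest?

1520, 1231, 1187, 864, 344, 270 bp

Circular molecule, 6 cuts → 6 fragments:
  613 − 269 = 344 bp
  1800 − 613 = 1187 bp
  2070 − 1800 = 270 bp
  3590 − 2070 = 1520 bp
  4454 − 3590 = 864 bp
  wrap: 5416 − 4454 + 269 = 1231 bp
Sorted largest to smallest: 1520, 1231, 1187, 864, 344, 270 bp.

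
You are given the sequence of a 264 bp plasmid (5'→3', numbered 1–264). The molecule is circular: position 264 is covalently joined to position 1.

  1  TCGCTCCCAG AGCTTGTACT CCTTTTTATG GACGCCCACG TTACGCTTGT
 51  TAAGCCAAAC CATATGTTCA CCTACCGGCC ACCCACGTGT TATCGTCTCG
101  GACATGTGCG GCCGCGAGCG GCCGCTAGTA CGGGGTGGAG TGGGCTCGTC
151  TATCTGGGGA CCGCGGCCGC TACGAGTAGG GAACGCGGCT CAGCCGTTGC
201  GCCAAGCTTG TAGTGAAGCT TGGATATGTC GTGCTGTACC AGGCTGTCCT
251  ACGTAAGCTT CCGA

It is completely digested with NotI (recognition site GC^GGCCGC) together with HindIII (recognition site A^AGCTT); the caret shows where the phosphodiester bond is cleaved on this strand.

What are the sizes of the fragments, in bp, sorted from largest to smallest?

118, 45, 40, 39, 12, 10 bp

NotI sites (GCGGCCGC) start at positions 108, 118, 163.
NotI cuts after base 2 of each site, so after positions 109, 119, 164.
HindIII sites (AAGCTT) start at positions 204, 216, 255.
HindIII cuts after the first base of each site, so after positions 204, 216, 255.
Combined cut positions: 109, 119, 164, 204, 216, 255.
Circular molecule, 6 cuts → 6 fragments:
  110–119 → 10 bp
  120–164 → 45 bp
  165–204 → 40 bp
  205–216 → 12 bp
  217–255 → 39 bp
  256–264 then 1–109 → 9 + 109 = 118 bp
Sorted largest to smallest: 118, 45, 40, 39, 12, 10 bp.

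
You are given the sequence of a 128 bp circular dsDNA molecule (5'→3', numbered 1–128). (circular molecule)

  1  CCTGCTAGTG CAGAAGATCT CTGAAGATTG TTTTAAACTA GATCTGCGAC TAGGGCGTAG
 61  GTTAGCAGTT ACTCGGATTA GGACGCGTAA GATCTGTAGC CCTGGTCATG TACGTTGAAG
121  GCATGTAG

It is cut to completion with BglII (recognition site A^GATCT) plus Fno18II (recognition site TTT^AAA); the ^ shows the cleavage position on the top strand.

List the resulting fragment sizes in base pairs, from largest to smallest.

BglII sites (AGATCT) start at positions 15, 40, 90.
BglII cuts after the first base of each site, so after positions 15, 40, 90.
The Fno18II site (TTTAAA) starts at position 32.
Fno18II cuts after base 3 of each site, so after position 34.
Combined cut positions: 15, 34, 40, 90.
Circular molecule, 4 cuts → 4 fragments:
  16–34 → 19 bp
  35–40 → 6 bp
  41–90 → 50 bp
  91–128 then 1–15 → 38 + 15 = 53 bp
Sorted largest to smallest: 53, 50, 19, 6 bp.

53, 50, 19, 6 bp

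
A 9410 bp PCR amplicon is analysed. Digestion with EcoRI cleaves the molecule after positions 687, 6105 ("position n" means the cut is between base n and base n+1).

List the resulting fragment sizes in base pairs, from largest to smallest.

5418, 3305, 687 bp

Linear molecule, 2 cuts → 3 fragments:
  687 − 0 = 687 bp
  6105 − 687 = 5418 bp
  9410 − 6105 = 3305 bp
Sorted largest to smallest: 5418, 3305, 687 bp.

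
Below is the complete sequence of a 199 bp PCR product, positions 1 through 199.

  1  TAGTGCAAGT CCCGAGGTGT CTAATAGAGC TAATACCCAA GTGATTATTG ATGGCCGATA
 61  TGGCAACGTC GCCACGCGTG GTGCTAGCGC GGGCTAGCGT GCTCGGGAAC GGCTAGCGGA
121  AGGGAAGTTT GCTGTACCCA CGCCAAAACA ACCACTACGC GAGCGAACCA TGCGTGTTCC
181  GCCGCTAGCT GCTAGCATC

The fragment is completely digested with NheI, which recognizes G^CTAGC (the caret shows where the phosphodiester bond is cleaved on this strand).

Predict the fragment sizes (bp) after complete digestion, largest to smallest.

83, 72, 19, 10, 8, 7 bp

NheI sites (GCTAGC) start at positions 83, 93, 112, 184, 191.
NheI cuts after the first base of each site, so after positions 83, 93, 112, 184, 191.
Linear molecule, 5 cuts → 6 fragments:
  1–83 → 83 bp
  84–93 → 10 bp
  94–112 → 19 bp
  113–184 → 72 bp
  185–191 → 7 bp
  192–199 → 8 bp
Sorted largest to smallest: 83, 72, 19, 10, 8, 7 bp.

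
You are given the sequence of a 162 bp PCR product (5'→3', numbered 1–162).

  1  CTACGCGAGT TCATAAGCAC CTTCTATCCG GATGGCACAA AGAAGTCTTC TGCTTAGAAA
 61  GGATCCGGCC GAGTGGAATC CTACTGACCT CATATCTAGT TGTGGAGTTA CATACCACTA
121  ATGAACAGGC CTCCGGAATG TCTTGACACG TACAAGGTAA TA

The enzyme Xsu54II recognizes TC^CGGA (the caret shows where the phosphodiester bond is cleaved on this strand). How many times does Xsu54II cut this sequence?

2

TCCGGA occurs starting at positions 27, 132.
Xsu54II cuts at 2 sites.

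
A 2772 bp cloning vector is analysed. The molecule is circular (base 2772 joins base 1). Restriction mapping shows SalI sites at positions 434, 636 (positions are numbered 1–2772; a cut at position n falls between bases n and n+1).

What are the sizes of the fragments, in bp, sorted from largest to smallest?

2570, 202 bp

Circular molecule, 2 cuts → 2 fragments:
  636 − 434 = 202 bp
  wrap: 2772 − 636 + 434 = 2570 bp
Sorted largest to smallest: 2570, 202 bp.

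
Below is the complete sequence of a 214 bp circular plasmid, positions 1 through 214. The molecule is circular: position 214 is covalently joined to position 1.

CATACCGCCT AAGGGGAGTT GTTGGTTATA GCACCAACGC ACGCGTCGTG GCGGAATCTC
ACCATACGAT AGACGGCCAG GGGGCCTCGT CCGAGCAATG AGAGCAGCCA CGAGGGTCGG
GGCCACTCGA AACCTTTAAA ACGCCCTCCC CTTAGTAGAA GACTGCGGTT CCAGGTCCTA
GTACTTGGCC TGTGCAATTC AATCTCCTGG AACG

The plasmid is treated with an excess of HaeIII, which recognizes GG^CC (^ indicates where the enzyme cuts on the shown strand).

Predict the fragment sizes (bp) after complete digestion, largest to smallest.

102, 66, 38, 8 bp

HaeIII sites (GGCC) start at positions 75, 83, 121, 187.
HaeIII cuts after base 2 of each site, so after positions 76, 84, 122, 188.
Circular molecule, 4 cuts → 4 fragments:
  77–84 → 8 bp
  85–122 → 38 bp
  123–188 → 66 bp
  189–214 then 1–76 → 26 + 76 = 102 bp
Sorted largest to smallest: 102, 66, 38, 8 bp.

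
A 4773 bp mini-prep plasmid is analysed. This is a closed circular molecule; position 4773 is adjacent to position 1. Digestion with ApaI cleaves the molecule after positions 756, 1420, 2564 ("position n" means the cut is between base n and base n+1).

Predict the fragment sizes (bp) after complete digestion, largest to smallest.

Circular molecule, 3 cuts → 3 fragments:
  1420 − 756 = 664 bp
  2564 − 1420 = 1144 bp
  wrap: 4773 − 2564 + 756 = 2965 bp
Sorted largest to smallest: 2965, 1144, 664 bp.

2965, 1144, 664 bp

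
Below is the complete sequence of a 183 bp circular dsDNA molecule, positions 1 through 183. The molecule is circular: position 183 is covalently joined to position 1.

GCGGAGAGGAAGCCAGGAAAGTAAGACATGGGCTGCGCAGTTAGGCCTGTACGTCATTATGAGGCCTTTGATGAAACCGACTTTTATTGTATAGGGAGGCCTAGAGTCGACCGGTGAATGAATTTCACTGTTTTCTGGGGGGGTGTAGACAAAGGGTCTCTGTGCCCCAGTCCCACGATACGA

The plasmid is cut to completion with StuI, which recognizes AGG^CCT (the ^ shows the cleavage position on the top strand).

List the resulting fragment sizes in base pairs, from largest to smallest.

StuI sites (AGGCCT) start at positions 43, 62, 97.
StuI cuts after base 3 of each site, so after positions 45, 64, 99.
Circular molecule, 3 cuts → 3 fragments:
  46–64 → 19 bp
  65–99 → 35 bp
  100–183 then 1–45 → 84 + 45 = 129 bp
Sorted largest to smallest: 129, 35, 19 bp.

129, 35, 19 bp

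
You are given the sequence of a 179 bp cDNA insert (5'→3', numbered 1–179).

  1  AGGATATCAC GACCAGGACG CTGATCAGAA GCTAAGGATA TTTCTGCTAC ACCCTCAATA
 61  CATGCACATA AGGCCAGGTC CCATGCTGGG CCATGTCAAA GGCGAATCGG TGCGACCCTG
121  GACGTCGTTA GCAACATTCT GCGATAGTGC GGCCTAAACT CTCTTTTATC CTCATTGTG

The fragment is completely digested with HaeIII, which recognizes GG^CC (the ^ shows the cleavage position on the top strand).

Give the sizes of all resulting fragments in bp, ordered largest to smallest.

HaeIII sites (GGCC) start at positions 72, 89, 151.
HaeIII cuts after base 2 of each site, so after positions 73, 90, 152.
Linear molecule, 3 cuts → 4 fragments:
  1–73 → 73 bp
  74–90 → 17 bp
  91–152 → 62 bp
  153–179 → 27 bp
Sorted largest to smallest: 73, 62, 27, 17 bp.

73, 62, 27, 17 bp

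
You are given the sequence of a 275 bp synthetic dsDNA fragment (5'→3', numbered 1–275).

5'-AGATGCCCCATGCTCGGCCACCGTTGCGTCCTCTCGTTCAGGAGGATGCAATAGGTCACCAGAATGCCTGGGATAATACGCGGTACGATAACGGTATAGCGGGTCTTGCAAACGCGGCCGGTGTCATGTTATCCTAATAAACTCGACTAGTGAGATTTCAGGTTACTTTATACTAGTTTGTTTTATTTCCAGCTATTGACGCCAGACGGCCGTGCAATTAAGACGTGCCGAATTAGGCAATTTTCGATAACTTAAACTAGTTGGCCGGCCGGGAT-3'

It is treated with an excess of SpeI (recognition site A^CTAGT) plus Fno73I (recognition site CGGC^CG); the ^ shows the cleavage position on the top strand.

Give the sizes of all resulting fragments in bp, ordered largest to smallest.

SpeI sites (ACTAGT) start at positions 146, 172, 256.
SpeI cuts after the first base of each site, so after positions 146, 172, 256.
Fno73I sites (CGGCCG) start at positions 115, 207, 266.
Fno73I cuts after base 4 of each site, so after positions 118, 210, 269.
Combined cut positions: 118, 146, 172, 210, 256, 269.
Linear molecule, 6 cuts → 7 fragments:
  1–118 → 118 bp
  119–146 → 28 bp
  147–172 → 26 bp
  173–210 → 38 bp
  211–256 → 46 bp
  257–269 → 13 bp
  270–275 → 6 bp
Sorted largest to smallest: 118, 46, 38, 28, 26, 13, 6 bp.

118, 46, 38, 28, 26, 13, 6 bp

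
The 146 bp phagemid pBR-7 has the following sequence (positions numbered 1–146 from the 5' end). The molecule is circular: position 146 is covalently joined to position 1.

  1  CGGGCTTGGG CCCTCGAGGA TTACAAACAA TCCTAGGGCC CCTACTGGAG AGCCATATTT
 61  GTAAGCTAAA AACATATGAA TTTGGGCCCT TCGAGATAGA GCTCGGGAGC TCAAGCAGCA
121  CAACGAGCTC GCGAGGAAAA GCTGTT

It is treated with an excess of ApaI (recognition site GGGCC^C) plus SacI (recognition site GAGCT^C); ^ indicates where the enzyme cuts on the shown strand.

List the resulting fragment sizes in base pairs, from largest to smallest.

ApaI sites (GGGCCC) start at positions 8, 36, 84.
ApaI cuts after base 5 of each site (before the last base), so after positions 12, 40, 88.
SacI sites (GAGCTC) start at positions 99, 107, 125.
SacI cuts after base 5 of each site (before the last base), so after positions 103, 111, 129.
Combined cut positions: 12, 40, 88, 103, 111, 129.
Circular molecule, 6 cuts → 6 fragments:
  13–40 → 28 bp
  41–88 → 48 bp
  89–103 → 15 bp
  104–111 → 8 bp
  112–129 → 18 bp
  130–146 then 1–12 → 17 + 12 = 29 bp
Sorted largest to smallest: 48, 29, 28, 18, 15, 8 bp.

48, 29, 28, 18, 15, 8 bp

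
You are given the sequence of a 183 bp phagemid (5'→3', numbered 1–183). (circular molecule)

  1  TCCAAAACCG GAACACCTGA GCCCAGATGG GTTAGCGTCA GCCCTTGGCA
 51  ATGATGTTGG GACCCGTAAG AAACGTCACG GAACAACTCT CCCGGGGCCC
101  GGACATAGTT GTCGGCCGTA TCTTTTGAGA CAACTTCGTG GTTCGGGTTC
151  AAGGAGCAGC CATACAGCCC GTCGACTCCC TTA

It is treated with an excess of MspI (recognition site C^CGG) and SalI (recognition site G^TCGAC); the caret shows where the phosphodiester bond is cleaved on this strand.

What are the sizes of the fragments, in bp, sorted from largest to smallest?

MspI sites (CCGG) start at positions 8, 92, 99.
MspI cuts after the first base of each site, so after positions 8, 92, 99.
The SalI site (GTCGAC) starts at position 171.
SalI cuts after the first base of each site, so after position 171.
Combined cut positions: 8, 92, 99, 171.
Circular molecule, 4 cuts → 4 fragments:
  9–92 → 84 bp
  93–99 → 7 bp
  100–171 → 72 bp
  172–183 then 1–8 → 12 + 8 = 20 bp
Sorted largest to smallest: 84, 72, 20, 7 bp.

84, 72, 20, 7 bp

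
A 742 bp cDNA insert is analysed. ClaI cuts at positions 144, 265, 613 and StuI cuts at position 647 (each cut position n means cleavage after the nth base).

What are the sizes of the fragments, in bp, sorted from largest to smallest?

348, 144, 121, 95, 34 bp

Combined cut positions (sorted): 144, 265, 613, 647.
Linear molecule, 4 cuts → 5 fragments:
  144 − 0 = 144 bp
  265 − 144 = 121 bp
  613 − 265 = 348 bp
  647 − 613 = 34 bp
  742 − 647 = 95 bp
Sorted largest to smallest: 348, 144, 121, 95, 34 bp.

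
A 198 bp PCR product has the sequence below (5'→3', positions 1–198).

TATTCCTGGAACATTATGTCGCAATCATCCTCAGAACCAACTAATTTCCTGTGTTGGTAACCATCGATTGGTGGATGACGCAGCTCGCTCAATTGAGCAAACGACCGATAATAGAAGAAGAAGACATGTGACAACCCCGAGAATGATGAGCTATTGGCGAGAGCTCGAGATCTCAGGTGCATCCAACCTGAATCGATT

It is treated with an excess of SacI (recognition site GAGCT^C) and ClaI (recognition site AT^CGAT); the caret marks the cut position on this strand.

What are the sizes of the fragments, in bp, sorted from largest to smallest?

101, 64, 28, 5 bp

The SacI site (GAGCTC) starts at position 161.
SacI cuts after base 5 of each site (before the last base), so after position 165.
ClaI sites (ATCGAT) start at positions 63, 192.
ClaI cuts after base 2 of each site, so after positions 64, 193.
Combined cut positions: 64, 165, 193.
Linear molecule, 3 cuts → 4 fragments:
  1–64 → 64 bp
  65–165 → 101 bp
  166–193 → 28 bp
  194–198 → 5 bp
Sorted largest to smallest: 101, 64, 28, 5 bp.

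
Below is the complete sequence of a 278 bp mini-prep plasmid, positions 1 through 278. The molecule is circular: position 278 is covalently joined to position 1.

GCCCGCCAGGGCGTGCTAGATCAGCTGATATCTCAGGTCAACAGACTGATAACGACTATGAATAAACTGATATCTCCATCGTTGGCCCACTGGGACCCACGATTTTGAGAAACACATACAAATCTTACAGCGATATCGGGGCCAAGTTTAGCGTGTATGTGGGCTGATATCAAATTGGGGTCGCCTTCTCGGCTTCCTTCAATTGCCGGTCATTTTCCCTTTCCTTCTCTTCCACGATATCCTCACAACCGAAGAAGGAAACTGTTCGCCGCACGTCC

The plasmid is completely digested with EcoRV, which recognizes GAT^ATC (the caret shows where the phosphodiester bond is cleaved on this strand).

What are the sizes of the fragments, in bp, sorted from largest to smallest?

EcoRV sites (GATATC) start at positions 27, 69, 132, 166, 236.
EcoRV cuts after base 3 of each site, so after positions 29, 71, 134, 168, 238.
Circular molecule, 5 cuts → 5 fragments:
  30–71 → 42 bp
  72–134 → 63 bp
  135–168 → 34 bp
  169–238 → 70 bp
  239–278 then 1–29 → 40 + 29 = 69 bp
Sorted largest to smallest: 70, 69, 63, 42, 34 bp.

70, 69, 63, 42, 34 bp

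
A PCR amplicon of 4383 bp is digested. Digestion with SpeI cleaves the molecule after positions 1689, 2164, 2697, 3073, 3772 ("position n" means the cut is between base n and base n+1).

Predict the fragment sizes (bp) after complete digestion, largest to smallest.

Linear molecule, 5 cuts → 6 fragments:
  1689 − 0 = 1689 bp
  2164 − 1689 = 475 bp
  2697 − 2164 = 533 bp
  3073 − 2697 = 376 bp
  3772 − 3073 = 699 bp
  4383 − 3772 = 611 bp
Sorted largest to smallest: 1689, 699, 611, 533, 475, 376 bp.

1689, 699, 611, 533, 475, 376 bp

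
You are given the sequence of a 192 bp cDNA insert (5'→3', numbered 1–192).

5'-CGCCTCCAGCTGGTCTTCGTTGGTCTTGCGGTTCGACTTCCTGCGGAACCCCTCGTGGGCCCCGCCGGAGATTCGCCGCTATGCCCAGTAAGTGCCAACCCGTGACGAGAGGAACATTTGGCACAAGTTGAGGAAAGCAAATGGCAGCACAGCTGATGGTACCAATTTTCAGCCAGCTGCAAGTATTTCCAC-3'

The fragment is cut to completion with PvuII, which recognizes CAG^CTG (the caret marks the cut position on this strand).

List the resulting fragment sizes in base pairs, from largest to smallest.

143, 24, 16, 9 bp

PvuII sites (CAGCTG) start at positions 7, 150, 174.
PvuII cuts after base 3 of each site, so after positions 9, 152, 176.
Linear molecule, 3 cuts → 4 fragments:
  1–9 → 9 bp
  10–152 → 143 bp
  153–176 → 24 bp
  177–192 → 16 bp
Sorted largest to smallest: 143, 24, 16, 9 bp.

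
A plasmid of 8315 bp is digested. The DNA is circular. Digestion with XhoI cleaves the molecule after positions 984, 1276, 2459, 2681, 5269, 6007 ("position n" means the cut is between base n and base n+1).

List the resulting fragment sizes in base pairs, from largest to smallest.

3292, 2588, 1183, 738, 292, 222 bp

Circular molecule, 6 cuts → 6 fragments:
  1276 − 984 = 292 bp
  2459 − 1276 = 1183 bp
  2681 − 2459 = 222 bp
  5269 − 2681 = 2588 bp
  6007 − 5269 = 738 bp
  wrap: 8315 − 6007 + 984 = 3292 bp
Sorted largest to smallest: 3292, 2588, 1183, 738, 292, 222 bp.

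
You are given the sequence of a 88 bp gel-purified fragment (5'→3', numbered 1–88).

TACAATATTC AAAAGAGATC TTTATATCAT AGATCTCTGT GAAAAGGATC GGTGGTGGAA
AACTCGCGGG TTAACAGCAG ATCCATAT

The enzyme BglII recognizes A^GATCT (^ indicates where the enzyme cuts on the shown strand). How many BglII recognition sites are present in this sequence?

2

AGATCT occurs starting at positions 16, 31.
BglII cuts at 2 sites.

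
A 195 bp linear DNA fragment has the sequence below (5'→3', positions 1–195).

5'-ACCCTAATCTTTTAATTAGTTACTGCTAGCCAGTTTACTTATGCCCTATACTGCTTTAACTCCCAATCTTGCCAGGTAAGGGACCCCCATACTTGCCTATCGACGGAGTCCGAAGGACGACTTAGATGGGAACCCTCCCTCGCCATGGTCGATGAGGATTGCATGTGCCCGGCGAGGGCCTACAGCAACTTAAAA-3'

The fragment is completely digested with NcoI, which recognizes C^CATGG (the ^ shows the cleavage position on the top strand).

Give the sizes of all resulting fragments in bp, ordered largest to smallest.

143, 52 bp

The NcoI site (CCATGG) starts at position 143.
NcoI cuts after the first base of each site, so after position 143.
Linear molecule, 1 cut → 2 fragments:
  1–143 → 143 bp
  144–195 → 52 bp
Sorted largest to smallest: 143, 52 bp.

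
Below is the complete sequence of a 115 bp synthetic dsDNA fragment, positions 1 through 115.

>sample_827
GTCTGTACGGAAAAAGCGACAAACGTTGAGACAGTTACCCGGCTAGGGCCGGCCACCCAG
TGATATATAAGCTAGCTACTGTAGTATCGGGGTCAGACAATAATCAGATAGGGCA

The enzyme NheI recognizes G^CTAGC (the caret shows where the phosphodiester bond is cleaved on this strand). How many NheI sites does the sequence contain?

1

GCTAGC occurs starting at position 71.
NheI cuts at 1 site.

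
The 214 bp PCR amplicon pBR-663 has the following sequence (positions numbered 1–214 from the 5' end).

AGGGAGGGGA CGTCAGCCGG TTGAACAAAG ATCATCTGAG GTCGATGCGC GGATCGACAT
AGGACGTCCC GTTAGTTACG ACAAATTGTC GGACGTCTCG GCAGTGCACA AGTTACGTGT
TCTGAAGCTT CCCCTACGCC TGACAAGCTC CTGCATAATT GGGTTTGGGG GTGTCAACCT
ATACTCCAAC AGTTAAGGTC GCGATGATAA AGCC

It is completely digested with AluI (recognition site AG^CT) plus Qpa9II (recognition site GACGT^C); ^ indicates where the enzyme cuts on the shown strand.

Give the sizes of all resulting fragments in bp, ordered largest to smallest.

AluI sites (AGCT) start at positions 126, 146.
AluI cuts after base 2 of each site, so after positions 127, 147.
Qpa9II sites (GACGTC) start at positions 9, 63, 92.
Qpa9II cuts after base 5 of each site (before the last base), so after positions 13, 67, 96.
Combined cut positions: 13, 67, 96, 127, 147.
Linear molecule, 5 cuts → 6 fragments:
  1–13 → 13 bp
  14–67 → 54 bp
  68–96 → 29 bp
  97–127 → 31 bp
  128–147 → 20 bp
  148–214 → 67 bp
Sorted largest to smallest: 67, 54, 31, 29, 20, 13 bp.

67, 54, 31, 29, 20, 13 bp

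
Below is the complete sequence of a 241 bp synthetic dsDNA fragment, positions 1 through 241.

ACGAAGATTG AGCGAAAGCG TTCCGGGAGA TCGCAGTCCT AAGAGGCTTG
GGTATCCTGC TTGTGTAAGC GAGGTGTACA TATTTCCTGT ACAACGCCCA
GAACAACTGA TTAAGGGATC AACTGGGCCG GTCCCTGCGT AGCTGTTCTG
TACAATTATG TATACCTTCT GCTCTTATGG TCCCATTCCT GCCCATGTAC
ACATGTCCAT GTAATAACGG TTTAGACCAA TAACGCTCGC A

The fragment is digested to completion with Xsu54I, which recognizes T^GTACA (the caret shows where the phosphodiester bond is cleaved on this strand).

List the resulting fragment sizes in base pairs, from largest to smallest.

Xsu54I sites (TGTACA) start at positions 75, 88, 149, 196.
Xsu54I cuts after the first base of each site, so after positions 75, 88, 149, 196.
Linear molecule, 4 cuts → 5 fragments:
  1–75 → 75 bp
  76–88 → 13 bp
  89–149 → 61 bp
  150–196 → 47 bp
  197–241 → 45 bp
Sorted largest to smallest: 75, 61, 47, 45, 13 bp.

75, 61, 47, 45, 13 bp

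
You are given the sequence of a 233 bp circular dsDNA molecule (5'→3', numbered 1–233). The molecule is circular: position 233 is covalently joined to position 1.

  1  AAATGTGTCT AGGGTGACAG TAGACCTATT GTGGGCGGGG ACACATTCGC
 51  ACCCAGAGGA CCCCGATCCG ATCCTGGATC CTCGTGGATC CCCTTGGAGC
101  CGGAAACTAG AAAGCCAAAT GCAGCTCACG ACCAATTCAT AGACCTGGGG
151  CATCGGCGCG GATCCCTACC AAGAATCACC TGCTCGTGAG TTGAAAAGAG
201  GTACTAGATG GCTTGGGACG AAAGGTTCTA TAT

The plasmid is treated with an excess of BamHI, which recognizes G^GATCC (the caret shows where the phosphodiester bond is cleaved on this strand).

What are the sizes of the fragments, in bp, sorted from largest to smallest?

149, 74, 10 bp

BamHI sites (GGATCC) start at positions 76, 86, 160.
BamHI cuts after the first base of each site, so after positions 76, 86, 160.
Circular molecule, 3 cuts → 3 fragments:
  77–86 → 10 bp
  87–160 → 74 bp
  161–233 then 1–76 → 73 + 76 = 149 bp
Sorted largest to smallest: 149, 74, 10 bp.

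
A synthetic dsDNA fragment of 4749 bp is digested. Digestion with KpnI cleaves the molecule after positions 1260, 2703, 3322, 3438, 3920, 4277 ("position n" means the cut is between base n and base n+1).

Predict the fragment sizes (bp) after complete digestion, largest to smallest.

Linear molecule, 6 cuts → 7 fragments:
  1260 − 0 = 1260 bp
  2703 − 1260 = 1443 bp
  3322 − 2703 = 619 bp
  3438 − 3322 = 116 bp
  3920 − 3438 = 482 bp
  4277 − 3920 = 357 bp
  4749 − 4277 = 472 bp
Sorted largest to smallest: 1443, 1260, 619, 482, 472, 357, 116 bp.

1443, 1260, 619, 482, 472, 357, 116 bp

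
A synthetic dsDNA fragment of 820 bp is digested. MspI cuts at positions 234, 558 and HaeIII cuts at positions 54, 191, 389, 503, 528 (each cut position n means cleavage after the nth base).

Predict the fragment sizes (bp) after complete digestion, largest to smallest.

262, 155, 137, 114, 54, 43, 30, 25 bp

Combined cut positions (sorted): 54, 191, 234, 389, 503, 528, 558.
Linear molecule, 7 cuts → 8 fragments:
  54 − 0 = 54 bp
  191 − 54 = 137 bp
  234 − 191 = 43 bp
  389 − 234 = 155 bp
  503 − 389 = 114 bp
  528 − 503 = 25 bp
  558 − 528 = 30 bp
  820 − 558 = 262 bp
Sorted largest to smallest: 262, 155, 137, 114, 54, 43, 30, 25 bp.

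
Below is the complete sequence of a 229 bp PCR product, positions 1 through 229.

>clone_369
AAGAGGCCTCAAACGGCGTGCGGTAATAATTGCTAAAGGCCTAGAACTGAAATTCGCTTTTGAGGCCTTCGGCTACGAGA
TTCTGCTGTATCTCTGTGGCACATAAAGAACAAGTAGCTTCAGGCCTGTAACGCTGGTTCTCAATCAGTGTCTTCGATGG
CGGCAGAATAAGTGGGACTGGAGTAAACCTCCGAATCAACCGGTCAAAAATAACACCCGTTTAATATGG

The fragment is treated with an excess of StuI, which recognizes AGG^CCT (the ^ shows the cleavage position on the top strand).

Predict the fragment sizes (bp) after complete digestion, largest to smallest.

105, 59, 33, 26, 6 bp

StuI sites (AGGCCT) start at positions 4, 37, 63, 122.
StuI cuts after base 3 of each site, so after positions 6, 39, 65, 124.
Linear molecule, 4 cuts → 5 fragments:
  1–6 → 6 bp
  7–39 → 33 bp
  40–65 → 26 bp
  66–124 → 59 bp
  125–229 → 105 bp
Sorted largest to smallest: 105, 59, 33, 26, 6 bp.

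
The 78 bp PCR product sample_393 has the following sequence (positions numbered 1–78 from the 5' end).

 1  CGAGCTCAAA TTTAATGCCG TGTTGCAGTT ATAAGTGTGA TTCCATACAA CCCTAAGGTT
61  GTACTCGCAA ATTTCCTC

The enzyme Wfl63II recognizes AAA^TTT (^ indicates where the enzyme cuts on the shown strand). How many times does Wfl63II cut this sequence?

2

AAATTT occurs starting at positions 8, 69.
Wfl63II cuts at 2 sites.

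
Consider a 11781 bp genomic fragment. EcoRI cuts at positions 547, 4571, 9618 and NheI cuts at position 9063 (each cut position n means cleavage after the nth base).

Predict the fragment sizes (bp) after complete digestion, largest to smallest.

4492, 4024, 2163, 555, 547 bp

Combined cut positions (sorted): 547, 4571, 9063, 9618.
Linear molecule, 4 cuts → 5 fragments:
  547 − 0 = 547 bp
  4571 − 547 = 4024 bp
  9063 − 4571 = 4492 bp
  9618 − 9063 = 555 bp
  11781 − 9618 = 2163 bp
Sorted largest to smallest: 4492, 4024, 2163, 555, 547 bp.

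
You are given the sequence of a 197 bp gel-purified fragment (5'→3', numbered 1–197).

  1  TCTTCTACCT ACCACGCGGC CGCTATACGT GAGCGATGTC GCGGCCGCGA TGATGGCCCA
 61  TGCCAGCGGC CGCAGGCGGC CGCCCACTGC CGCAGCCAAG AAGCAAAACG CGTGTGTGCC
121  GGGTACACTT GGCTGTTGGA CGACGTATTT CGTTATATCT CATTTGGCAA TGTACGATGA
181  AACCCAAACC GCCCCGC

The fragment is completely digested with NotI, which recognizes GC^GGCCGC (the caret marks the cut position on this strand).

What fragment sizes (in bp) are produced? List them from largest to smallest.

120, 25, 25, 17, 10 bp

NotI sites (GCGGCCGC) start at positions 16, 41, 66, 76.
NotI cuts after base 2 of each site, so after positions 17, 42, 67, 77.
Linear molecule, 4 cuts → 5 fragments:
  1–17 → 17 bp
  18–42 → 25 bp
  43–67 → 25 bp
  68–77 → 10 bp
  78–197 → 120 bp
Sorted largest to smallest: 120, 25, 25, 17, 10 bp.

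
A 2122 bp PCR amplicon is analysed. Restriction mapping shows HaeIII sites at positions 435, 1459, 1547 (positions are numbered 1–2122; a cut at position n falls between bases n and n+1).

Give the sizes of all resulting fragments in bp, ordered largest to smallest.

1024, 575, 435, 88 bp

Linear molecule, 3 cuts → 4 fragments:
  435 − 0 = 435 bp
  1459 − 435 = 1024 bp
  1547 − 1459 = 88 bp
  2122 − 1547 = 575 bp
Sorted largest to smallest: 1024, 575, 435, 88 bp.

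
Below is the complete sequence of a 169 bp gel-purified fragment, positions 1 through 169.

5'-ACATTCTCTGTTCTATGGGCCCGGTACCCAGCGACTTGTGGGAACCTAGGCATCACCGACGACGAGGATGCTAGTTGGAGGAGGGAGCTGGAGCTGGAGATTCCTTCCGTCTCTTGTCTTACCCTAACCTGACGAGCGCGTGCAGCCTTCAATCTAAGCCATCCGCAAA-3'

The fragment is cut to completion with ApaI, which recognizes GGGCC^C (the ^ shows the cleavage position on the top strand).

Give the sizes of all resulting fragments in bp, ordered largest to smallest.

148, 21 bp

The ApaI site (GGGCCC) starts at position 17.
ApaI cuts after base 5 of each site (before the last base), so after position 21.
Linear molecule, 1 cut → 2 fragments:
  1–21 → 21 bp
  22–169 → 148 bp
Sorted largest to smallest: 148, 21 bp.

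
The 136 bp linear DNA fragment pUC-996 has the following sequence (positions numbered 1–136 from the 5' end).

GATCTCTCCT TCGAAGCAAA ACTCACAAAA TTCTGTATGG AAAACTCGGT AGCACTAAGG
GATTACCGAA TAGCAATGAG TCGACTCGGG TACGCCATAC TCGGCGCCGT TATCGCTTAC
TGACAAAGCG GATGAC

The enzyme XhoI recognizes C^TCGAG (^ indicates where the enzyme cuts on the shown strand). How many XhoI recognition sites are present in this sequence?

No occurrence of CTCGAG is present in the sequence.
XhoI does not cut: 0 sites.

0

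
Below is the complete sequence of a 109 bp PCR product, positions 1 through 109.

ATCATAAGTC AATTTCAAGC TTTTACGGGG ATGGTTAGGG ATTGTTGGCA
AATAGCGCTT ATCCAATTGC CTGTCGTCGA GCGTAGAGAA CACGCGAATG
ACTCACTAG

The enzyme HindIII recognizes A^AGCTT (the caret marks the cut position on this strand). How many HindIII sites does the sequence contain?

1

AAGCTT occurs starting at position 17.
HindIII cuts at 1 site.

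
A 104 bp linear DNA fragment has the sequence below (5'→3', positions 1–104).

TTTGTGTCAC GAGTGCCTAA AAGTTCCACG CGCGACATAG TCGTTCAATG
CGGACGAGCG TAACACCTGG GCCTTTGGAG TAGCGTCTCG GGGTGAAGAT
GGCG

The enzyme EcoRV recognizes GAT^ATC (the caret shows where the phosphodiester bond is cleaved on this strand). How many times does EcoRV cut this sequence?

0

No occurrence of GATATC is present in the sequence.
EcoRV does not cut: 0 sites.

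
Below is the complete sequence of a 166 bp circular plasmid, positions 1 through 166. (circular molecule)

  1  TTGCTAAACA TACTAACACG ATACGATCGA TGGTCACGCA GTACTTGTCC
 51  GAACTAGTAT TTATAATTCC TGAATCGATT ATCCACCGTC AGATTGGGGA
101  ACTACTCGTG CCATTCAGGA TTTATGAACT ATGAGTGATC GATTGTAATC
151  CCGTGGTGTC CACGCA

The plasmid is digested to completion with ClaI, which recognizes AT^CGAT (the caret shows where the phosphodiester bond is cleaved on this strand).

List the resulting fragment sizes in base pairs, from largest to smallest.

ClaI sites (ATCGAT) start at positions 26, 74, 138.
ClaI cuts after base 2 of each site, so after positions 27, 75, 139.
Circular molecule, 3 cuts → 3 fragments:
  28–75 → 48 bp
  76–139 → 64 bp
  140–166 then 1–27 → 27 + 27 = 54 bp
Sorted largest to smallest: 64, 54, 48 bp.

64, 54, 48 bp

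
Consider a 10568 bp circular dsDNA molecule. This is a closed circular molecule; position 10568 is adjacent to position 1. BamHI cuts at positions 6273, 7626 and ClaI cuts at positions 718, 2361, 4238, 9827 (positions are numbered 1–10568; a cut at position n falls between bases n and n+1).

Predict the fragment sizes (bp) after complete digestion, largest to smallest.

Combined cut positions (sorted): 718, 2361, 4238, 6273, 7626, 9827.
Circular molecule, 6 cuts → 6 fragments:
  2361 − 718 = 1643 bp
  4238 − 2361 = 1877 bp
  6273 − 4238 = 2035 bp
  7626 − 6273 = 1353 bp
  9827 − 7626 = 2201 bp
  wrap: 10568 − 9827 + 718 = 1459 bp
Sorted largest to smallest: 2201, 2035, 1877, 1643, 1459, 1353 bp.

2201, 2035, 1877, 1643, 1459, 1353 bp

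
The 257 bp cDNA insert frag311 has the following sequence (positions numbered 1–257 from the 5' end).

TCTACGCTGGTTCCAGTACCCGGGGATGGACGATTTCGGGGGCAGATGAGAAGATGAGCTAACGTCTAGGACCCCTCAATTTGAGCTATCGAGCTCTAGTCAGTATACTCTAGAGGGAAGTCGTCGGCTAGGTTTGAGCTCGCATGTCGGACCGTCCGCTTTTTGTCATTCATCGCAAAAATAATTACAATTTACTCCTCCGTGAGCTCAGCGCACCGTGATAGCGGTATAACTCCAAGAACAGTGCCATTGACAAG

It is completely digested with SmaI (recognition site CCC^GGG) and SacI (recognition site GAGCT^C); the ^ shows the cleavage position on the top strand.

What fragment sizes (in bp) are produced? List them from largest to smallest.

74, 68, 49, 45, 21 bp

The SmaI site (CCCGGG) starts at position 19.
SmaI cuts after base 3 of each site, so after position 21.
SacI sites (GAGCTC) start at positions 91, 136, 204.
SacI cuts after base 5 of each site (before the last base), so after positions 95, 140, 208.
Combined cut positions: 21, 95, 140, 208.
Linear molecule, 4 cuts → 5 fragments:
  1–21 → 21 bp
  22–95 → 74 bp
  96–140 → 45 bp
  141–208 → 68 bp
  209–257 → 49 bp
Sorted largest to smallest: 74, 68, 49, 45, 21 bp.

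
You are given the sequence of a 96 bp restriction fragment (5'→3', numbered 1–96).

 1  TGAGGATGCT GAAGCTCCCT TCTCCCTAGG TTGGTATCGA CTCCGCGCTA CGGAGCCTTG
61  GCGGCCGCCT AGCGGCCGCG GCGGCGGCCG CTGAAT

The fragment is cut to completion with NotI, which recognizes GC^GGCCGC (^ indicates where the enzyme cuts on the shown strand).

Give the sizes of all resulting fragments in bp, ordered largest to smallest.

NotI sites (GCGGCCGC) start at positions 61, 72, 84.
NotI cuts after base 2 of each site, so after positions 62, 73, 85.
Linear molecule, 3 cuts → 4 fragments:
  1–62 → 62 bp
  63–73 → 11 bp
  74–85 → 12 bp
  86–96 → 11 bp
Sorted largest to smallest: 62, 12, 11, 11 bp.

62, 12, 11, 11 bp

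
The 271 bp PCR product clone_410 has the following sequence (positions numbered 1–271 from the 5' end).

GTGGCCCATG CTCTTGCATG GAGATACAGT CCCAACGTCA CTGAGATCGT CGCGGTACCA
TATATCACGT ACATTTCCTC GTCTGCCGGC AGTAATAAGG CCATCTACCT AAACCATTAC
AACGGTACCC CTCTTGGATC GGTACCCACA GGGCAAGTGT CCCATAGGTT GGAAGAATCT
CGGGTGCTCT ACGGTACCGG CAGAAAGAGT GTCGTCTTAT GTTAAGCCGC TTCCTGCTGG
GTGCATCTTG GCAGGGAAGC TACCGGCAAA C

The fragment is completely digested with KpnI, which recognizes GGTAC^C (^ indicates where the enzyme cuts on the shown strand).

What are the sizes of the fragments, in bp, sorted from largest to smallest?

KpnI sites (GGTACC) start at positions 54, 124, 141, 193.
KpnI cuts after base 5 of each site (before the last base), so after positions 58, 128, 145, 197.
Linear molecule, 4 cuts → 5 fragments:
  1–58 → 58 bp
  59–128 → 70 bp
  129–145 → 17 bp
  146–197 → 52 bp
  198–271 → 74 bp
Sorted largest to smallest: 74, 70, 58, 52, 17 bp.

74, 70, 58, 52, 17 bp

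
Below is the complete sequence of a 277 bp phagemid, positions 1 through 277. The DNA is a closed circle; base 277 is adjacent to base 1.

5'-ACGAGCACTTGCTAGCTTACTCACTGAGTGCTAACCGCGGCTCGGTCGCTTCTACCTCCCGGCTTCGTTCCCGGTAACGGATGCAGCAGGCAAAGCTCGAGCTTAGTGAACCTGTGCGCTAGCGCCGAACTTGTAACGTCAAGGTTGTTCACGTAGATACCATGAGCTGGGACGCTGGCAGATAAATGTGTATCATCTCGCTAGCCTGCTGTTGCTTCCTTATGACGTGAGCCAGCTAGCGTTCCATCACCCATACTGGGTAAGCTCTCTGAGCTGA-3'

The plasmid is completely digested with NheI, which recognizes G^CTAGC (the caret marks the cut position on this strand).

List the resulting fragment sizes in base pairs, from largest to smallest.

NheI sites (GCTAGC) start at positions 11, 118, 200, 235.
NheI cuts after the first base of each site, so after positions 11, 118, 200, 235.
Circular molecule, 4 cuts → 4 fragments:
  12–118 → 107 bp
  119–200 → 82 bp
  201–235 → 35 bp
  236–277 then 1–11 → 42 + 11 = 53 bp
Sorted largest to smallest: 107, 82, 53, 35 bp.

107, 82, 53, 35 bp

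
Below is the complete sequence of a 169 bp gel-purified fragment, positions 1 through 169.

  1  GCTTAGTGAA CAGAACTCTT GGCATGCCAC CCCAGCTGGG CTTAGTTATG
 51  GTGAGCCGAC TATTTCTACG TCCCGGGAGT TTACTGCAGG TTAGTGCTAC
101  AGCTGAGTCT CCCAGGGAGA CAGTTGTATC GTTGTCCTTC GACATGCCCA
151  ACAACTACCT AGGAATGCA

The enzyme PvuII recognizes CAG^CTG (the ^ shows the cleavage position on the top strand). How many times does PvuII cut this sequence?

CAGCTG occurs starting at positions 33, 100.
PvuII cuts at 2 sites.

2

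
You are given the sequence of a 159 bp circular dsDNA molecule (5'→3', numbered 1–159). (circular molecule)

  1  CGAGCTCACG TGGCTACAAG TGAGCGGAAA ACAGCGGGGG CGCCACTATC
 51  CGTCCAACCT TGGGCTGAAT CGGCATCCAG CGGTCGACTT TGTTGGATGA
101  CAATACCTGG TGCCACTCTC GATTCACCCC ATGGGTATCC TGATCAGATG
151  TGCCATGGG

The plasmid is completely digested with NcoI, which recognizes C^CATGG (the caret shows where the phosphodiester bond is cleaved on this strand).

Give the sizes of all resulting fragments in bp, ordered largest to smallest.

135, 24 bp

NcoI sites (CCATGG) start at positions 129, 153.
NcoI cuts after the first base of each site, so after positions 129, 153.
Circular molecule, 2 cuts → 2 fragments:
  130–153 → 24 bp
  154–159 then 1–129 → 6 + 129 = 135 bp
Sorted largest to smallest: 135, 24 bp.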